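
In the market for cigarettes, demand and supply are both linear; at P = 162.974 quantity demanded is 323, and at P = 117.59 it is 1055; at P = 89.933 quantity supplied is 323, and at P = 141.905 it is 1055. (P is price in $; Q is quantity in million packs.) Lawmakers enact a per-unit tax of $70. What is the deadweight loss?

$18421.05 million

Demand slope = (117.59 − 162.974)/(1055 − 323) = −0.062, so P = 183 − 0.062Q.
Supply slope = (141.905 − 89.933)/(1055 − 323) = 0.071, so P = 67 + 0.071Q.
Competitive equilibrium: 183 − 0.062Q = 67 + 0.071Q → Q* = 872.1805, P* = 128.9248.
With the tax, the buyer price exceeds the seller price by 70: (183 − 0.062Q) − (67 + 0.071Q) = 70 → Q' = 345.8647.
ΔQ = 872.1805 − 345.8647 = 526.3158; the wedge equals the tax, 70.
The triangle = ½ × 526.3158 × 70 = $18421.05 million.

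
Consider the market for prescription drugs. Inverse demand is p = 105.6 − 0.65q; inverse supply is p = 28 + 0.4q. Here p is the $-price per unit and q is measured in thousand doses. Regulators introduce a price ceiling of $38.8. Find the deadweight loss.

Competitive equilibrium: 105.6 − 0.65q = 28 + 0.4q → q* = 73.9048, p* = 57.5619.
At the ceiling p = 38.8, quantity supplied = (38.8 − 28)/0.4 = 27.
Willingness to pay at q' = 27: 105.6 − 0.65·27 = 88.05.
Δq = 73.9048 − 27 = 46.9048; wedge = 88.05 − 38.8 = 49.25.
Welfare loss = ½ × 46.9048 × 49.25 = $1155.03 thousand.

$1155.03 thousand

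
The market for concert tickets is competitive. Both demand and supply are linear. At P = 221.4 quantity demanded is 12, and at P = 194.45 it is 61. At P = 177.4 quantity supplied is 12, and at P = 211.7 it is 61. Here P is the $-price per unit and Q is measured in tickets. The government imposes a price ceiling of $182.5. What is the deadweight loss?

$487

Demand slope = (194.45 − 221.4)/(61 − 12) = −0.55, so P = 228 − 0.55Q.
Supply slope = (211.7 − 177.4)/(61 − 12) = 0.7, so P = 169 + 0.7Q.
Competitive equilibrium: 228 − 0.55Q = 169 + 0.7Q → Q* = 47.2, P* = 202.04.
At the ceiling P = 182.5, quantity supplied = (182.5 − 169)/0.7 = 19.28571.
Willingness to pay at Q' = 19.28571: 228 − 0.55·19.28571 = 217.39286.
ΔQ = 47.2 − 19.28571 = 27.91429; wedge = 217.39286 − 182.5 = 34.89286.
Deadweight loss = ½ × 27.91429 × 34.89286 = $487.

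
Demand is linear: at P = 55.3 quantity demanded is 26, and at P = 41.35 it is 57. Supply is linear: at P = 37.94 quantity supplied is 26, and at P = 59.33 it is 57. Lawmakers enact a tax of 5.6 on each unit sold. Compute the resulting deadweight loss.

13.75

Demand slope = (41.35 − 55.3)/(57 − 26) = −0.45, so P = 67 − 0.45Q.
Supply slope = (59.33 − 37.94)/(57 − 26) = 0.69, so P = 20 + 0.69Q.
Competitive equilibrium: 67 − 0.45Q = 20 + 0.69Q → Q* = 41.2281, P* = 48.4474.
With the tax, the buyer price exceeds the seller price by 5.6: (67 − 0.45Q) − (20 + 0.69Q) = 5.6 → Q' = 36.3158.
ΔQ = 41.2281 − 36.3158 = 4.9123; the wedge equals the tax, 5.6.
The triangle = ½ × 4.9123 × 5.6 = 13.75.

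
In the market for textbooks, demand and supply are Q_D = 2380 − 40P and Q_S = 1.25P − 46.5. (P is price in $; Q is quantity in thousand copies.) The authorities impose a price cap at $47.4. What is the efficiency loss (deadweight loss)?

In inverse form: demand P = 59.5 − 0.025Q, supply P = 37.2 + 0.8Q.
Competitive equilibrium: 59.5 − 0.025Q = 37.2 + 0.8Q → Q* = 27.0303, P* = 58.8242.
At the ceiling P = 47.4, quantity supplied = (47.4 − 37.2)/0.8 = 12.75.
Willingness to pay at Q' = 12.75: 59.5 − 0.025·12.75 = 59.1813.
ΔQ = 27.0303 − 12.75 = 14.2803; wedge = 59.1813 − 47.4 = 11.7813.
The triangle = ½ × 14.2803 × 11.7813 = $84.12 thousand.

$84.12 thousand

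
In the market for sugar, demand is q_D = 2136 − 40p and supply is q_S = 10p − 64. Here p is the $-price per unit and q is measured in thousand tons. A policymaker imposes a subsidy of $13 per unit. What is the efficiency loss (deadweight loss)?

In inverse form: demand p = 53.4 − 0.025q, supply p = 6.4 + 0.1q.
Competitive equilibrium: 53.4 − 0.025q = 6.4 + 0.1q → q* = 376, p* = 44.
The subsidy lowers effective supply by 13: p = 0.1q − 6.6.
New quantity: 53.4 − 0.025q = 0.1q − 6.6 → q' = 480.
Overproduction Δq = 480 − 376 = 104; wedge = subsidy = 13.
Welfare loss = ½ × 104 × 13 = $676 thousand.

$676 thousand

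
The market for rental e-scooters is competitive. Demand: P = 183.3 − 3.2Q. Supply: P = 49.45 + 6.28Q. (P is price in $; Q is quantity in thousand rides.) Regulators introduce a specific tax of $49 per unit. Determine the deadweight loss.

$126.64 thousand

Competitive equilibrium: 183.3 − 3.2Q = 49.45 + 6.28Q → Q* = 14.1192, P* = 138.1186.
With the tax, the buyer price exceeds the seller price by 49: (183.3 − 3.2Q) − (49.45 + 6.28Q) = 49 → Q' = 8.9504.
ΔQ = 14.1192 − 8.9504 = 5.1688; the wedge equals the tax, 49.
The triangle = ½ × 5.1688 × 49 = $126.64 thousand.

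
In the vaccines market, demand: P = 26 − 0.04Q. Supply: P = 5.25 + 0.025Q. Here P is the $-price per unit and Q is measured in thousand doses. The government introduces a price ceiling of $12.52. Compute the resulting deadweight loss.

Competitive equilibrium: 26 − 0.04Q = 5.25 + 0.025Q → Q* = 319.2308, P* = 13.2308.
At the ceiling P = 12.52, quantity supplied = (12.52 − 5.25)/0.025 = 290.8.
Willingness to pay at Q' = 290.8: 26 − 0.04·290.8 = 14.368.
ΔQ = 319.2308 − 290.8 = 28.4308; wedge = 14.368 − 12.52 = 1.848.
Welfare loss = ½ × 28.4308 × 1.848 = $26.27 thousand.

$26.27 thousand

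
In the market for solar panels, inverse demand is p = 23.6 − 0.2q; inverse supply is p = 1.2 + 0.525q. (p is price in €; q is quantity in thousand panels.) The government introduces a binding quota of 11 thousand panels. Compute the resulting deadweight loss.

€143.50 thousand

Competitive equilibrium: 23.6 − 0.2q = 1.2 + 0.525q → q* = 30.8966, p* = 17.4207.
At q = 11: demand price = 23.6 − 0.2·11 = 21.4; supply price = 1.2 + 0.525·11 = 6.975.
Δq = 30.8966 − 11 = 19.8966; wedge = 21.4 − 6.975 = 14.425.
Welfare loss = ½ × 19.8966 × 14.425 = €143.50 thousand.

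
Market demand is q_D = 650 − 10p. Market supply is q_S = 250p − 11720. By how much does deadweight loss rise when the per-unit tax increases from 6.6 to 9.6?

In inverse form: demand p = 65 − 0.1q, supply p = 46.88 + 0.004q.
Competitive equilibrium: 65 − 0.1q = 46.88 + 0.004q → q* = 174.2308, p* = 47.5769.
For a per-unit tax t: Δq = t/0.104, so DWL = ½·t·(t/0.104) = t²/0.208.
At t = 6.6: DWL = 209.423. At t = 9.6: DWL = 443.077.
Increase = 443.077 − 209.423 = 233.65.

233.65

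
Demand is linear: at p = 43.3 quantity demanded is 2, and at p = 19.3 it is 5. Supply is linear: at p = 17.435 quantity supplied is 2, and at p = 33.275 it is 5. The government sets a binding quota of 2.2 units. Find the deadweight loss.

20.28

Demand slope = (19.3 − 43.3)/(5 − 2) = −8, so p = 59.3 − 8q.
Supply slope = (33.275 − 17.435)/(5 − 2) = 5.28, so p = 6.875 + 5.28q.
Competitive equilibrium: 59.3 − 8q = 6.875 + 5.28q → q* = 3.9477, p* = 27.7187.
At q = 2.2: demand price = 59.3 − 8·2.2 = 41.7; supply price = 6.875 + 5.28·2.2 = 18.491.
Δq = 3.9477 − 2.2 = 1.7477; wedge = 41.7 − 18.491 = 23.209.
The triangle = ½ × 1.7477 × 23.209 = 20.28.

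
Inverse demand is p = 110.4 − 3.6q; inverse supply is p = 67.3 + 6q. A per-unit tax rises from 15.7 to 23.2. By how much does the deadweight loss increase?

Competitive equilibrium: 110.4 − 3.6q = 67.3 + 6q → q* = 4.4896, p* = 94.2375.
For a per-unit tax t: Δq = t/9.6, so DWL = ½·t·(t/9.6) = t²/19.2.
At t = 15.7: DWL = 12.838. At t = 23.2: DWL = 28.033.
Increase = 28.033 − 12.838 = 15.20.

15.20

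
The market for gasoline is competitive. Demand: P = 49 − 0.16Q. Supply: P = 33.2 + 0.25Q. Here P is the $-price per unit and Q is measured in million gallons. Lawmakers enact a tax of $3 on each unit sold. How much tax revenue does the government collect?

$93.66 million

Competitive equilibrium: 49 − 0.16Q = 33.2 + 0.25Q → Q* = 38.5366, P* = 42.8341.
With the tax, the buyer price exceeds the seller price by 3: (49 − 0.16Q) − (33.2 + 0.25Q) = 3 → Q' = 31.2195.
Tax revenue = 3 × 31.2195 = $93.66 million.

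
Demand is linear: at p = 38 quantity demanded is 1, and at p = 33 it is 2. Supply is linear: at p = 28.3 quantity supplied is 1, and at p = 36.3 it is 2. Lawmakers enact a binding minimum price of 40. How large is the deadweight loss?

8.54

Demand slope = (33 − 38)/(2 − 1) = −5, so p = 43 − 5q.
Supply slope = (36.3 − 28.3)/(2 − 1) = 8, so p = 20.3 + 8q.
Competitive equilibrium: 43 − 5q = 20.3 + 8q → q* = 1.7462, p* = 34.2692.
At the floor p = 40, quantity demanded = (43 − 40)/5 = 0.6.
Sellers' marginal cost at q' = 0.6: 20.3 + 8·0.6 = 25.1.
Δq = 1.7462 − 0.6 = 1.1462; wedge = 40 − 25.1 = 14.9.
The triangle = ½ × 1.1462 × 14.9 = 8.54.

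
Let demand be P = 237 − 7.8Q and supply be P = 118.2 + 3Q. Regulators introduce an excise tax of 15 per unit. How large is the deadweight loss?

Competitive equilibrium: 237 − 7.8Q = 118.2 + 3Q → Q* = 11, P* = 151.2.
With the tax, the buyer price exceeds the seller price by 15: (237 − 7.8Q) − (118.2 + 3Q) = 15 → Q' = 9.6111.
ΔQ = 11 − 9.6111 = 1.3889; the wedge equals the tax, 15.
Welfare loss = ½ × 1.3889 × 15 = 10.42.

10.42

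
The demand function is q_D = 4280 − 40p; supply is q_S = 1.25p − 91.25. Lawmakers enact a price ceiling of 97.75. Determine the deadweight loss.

In inverse form: demand p = 107 − 0.025q, supply p = 73 + 0.8q.
Competitive equilibrium: 107 − 0.025q = 73 + 0.8q → q* = 41.2121, p* = 105.9697.
At the ceiling p = 97.75, quantity supplied = (97.75 − 73)/0.8 = 30.9375.
Willingness to pay at q' = 30.9375: 107 − 0.025·30.9375 = 106.2266.
Δq = 41.2121 − 30.9375 = 10.2746; wedge = 106.2266 − 97.75 = 8.4766.
Deadweight loss = ½ × 10.2746 × 8.4766 = 43.55.

43.55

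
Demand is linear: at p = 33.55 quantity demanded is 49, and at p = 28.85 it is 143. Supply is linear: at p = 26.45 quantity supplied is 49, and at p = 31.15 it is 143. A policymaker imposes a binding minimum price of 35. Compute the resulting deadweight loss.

500

Demand slope = (28.85 − 33.55)/(143 − 49) = −0.05, so p = 36 − 0.05q.
Supply slope = (31.15 − 26.45)/(143 − 49) = 0.05, so p = 24 + 0.05q.
Competitive equilibrium: 36 − 0.05q = 24 + 0.05q → q* = 120, p* = 30.
At the floor p = 35, quantity demanded = (36 − 35)/0.05 = 20.
Sellers' marginal cost at q' = 20: 24 + 0.05·20 = 25.
Δq = 120 − 20 = 100; wedge = 35 − 25 = 10.
Welfare loss = ½ × 100 × 10 = 500.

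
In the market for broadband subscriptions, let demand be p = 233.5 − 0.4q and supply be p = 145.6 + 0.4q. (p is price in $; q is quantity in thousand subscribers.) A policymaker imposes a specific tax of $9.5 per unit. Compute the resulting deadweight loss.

$56.41 thousand

Competitive equilibrium: 233.5 − 0.4q = 145.6 + 0.4q → q* = 109.875, p* = 189.55.
With the tax, the buyer price exceeds the seller price by 9.5: (233.5 − 0.4q) − (145.6 + 0.4q) = 9.5 → q' = 98.
Δq = 109.875 − 98 = 11.875; the wedge equals the tax, 9.5.
DWL = ½ × 11.875 × 9.5 = $56.41 thousand.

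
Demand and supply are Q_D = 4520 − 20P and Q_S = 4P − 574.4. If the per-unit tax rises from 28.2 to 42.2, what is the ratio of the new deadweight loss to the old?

2.239

In inverse form: demand P = 226 − 0.05Q, supply P = 143.6 + 0.25Q.
Competitive equilibrium: 226 − 0.05Q = 143.6 + 0.25Q → Q* = 274.6667, P* = 212.2667.
For a per-unit tax t: ΔQ = t/0.3, so DWL = ½·t·(t/0.3) = t²/0.6.
At t = 28.2: DWL = 1325.4. At t = 42.2: DWL = 2968.067.
Ratio = (42.2/28.2)² = 2.239.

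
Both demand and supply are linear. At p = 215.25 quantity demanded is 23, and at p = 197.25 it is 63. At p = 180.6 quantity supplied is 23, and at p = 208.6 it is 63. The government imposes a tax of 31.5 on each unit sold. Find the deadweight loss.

Demand slope = (197.25 − 215.25)/(63 − 23) = −0.45, so p = 225.6 − 0.45q.
Supply slope = (208.6 − 180.6)/(63 − 23) = 0.7, so p = 164.5 + 0.7q.
Competitive equilibrium: 225.6 − 0.45q = 164.5 + 0.7q → q* = 53.1304, p* = 201.6913.
With the tax, the buyer price exceeds the seller price by 31.5: (225.6 − 0.45q) − (164.5 + 0.7q) = 31.5 → q' = 25.7391.
Δq = 53.1304 − 25.7391 = 27.3913; the wedge equals the tax, 31.5.
The triangle = ½ × 27.3913 × 31.5 = 431.41.

431.41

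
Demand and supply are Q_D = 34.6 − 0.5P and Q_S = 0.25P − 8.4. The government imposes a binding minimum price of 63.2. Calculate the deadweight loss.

In inverse form: demand P = 69.2 − 2Q, supply P = 33.6 + 4Q.
Competitive equilibrium: 69.2 − 2Q = 33.6 + 4Q → Q* = 5.9333, P* = 57.3333.
At the floor P = 63.2, quantity demanded = (69.2 − 63.2)/2 = 3.
Sellers' marginal cost at Q' = 3: 33.6 + 4·3 = 45.6.
ΔQ = 5.9333 − 3 = 2.9333; wedge = 63.2 − 45.6 = 17.6.
The triangle = ½ × 2.9333 × 17.6 = 25.81.

25.81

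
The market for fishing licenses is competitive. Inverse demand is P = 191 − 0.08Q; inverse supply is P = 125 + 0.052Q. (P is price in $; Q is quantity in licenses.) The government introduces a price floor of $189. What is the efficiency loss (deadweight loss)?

Competitive equilibrium: 191 − 0.08Q = 125 + 0.052Q → Q* = 500, P* = 151.
At the floor P = 189, quantity demanded = (191 − 189)/0.08 = 25.
Sellers' marginal cost at Q' = 25: 125 + 0.052·25 = 126.3.
ΔQ = 500 − 25 = 475; wedge = 189 − 126.3 = 62.7.
Deadweight loss = ½ × 475 × 62.7 = $14891.25.

$14891.25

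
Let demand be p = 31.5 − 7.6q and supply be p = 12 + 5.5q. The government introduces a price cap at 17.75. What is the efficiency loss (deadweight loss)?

1.29

Competitive equilibrium: 31.5 − 7.6q = 12 + 5.5q → q* = 1.4885, p* = 20.187.
At the ceiling p = 17.75, quantity supplied = (17.75 − 12)/5.5 = 1.0455.
Willingness to pay at q' = 1.0455: 31.5 − 7.6·1.0455 = 23.5542.
Δq = 1.4885 − 1.0455 = 0.443; wedge = 23.5542 − 17.75 = 5.8042.
The triangle = ½ × 0.443 × 5.8042 = 1.29.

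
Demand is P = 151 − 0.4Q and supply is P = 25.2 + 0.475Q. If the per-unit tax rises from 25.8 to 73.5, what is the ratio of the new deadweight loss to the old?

Competitive equilibrium: 151 − 0.4Q = 25.2 + 0.475Q → Q* = 143.7714, P* = 93.4914.
For a per-unit tax t: ΔQ = t/0.875, so DWL = ½·t·(t/0.875) = t²/1.75.
At t = 25.8: DWL = 380.366. At t = 73.5: DWL = 3087.
Ratio = (73.5/25.8)² = 8.116.

8.116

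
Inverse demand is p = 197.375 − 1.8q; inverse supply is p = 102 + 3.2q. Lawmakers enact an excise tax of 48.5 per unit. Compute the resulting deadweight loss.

Competitive equilibrium: 197.375 − 1.8q = 102 + 3.2q → q* = 19.075, p* = 163.04.
With the tax, the buyer price exceeds the seller price by 48.5: (197.375 − 1.8q) − (102 + 3.2q) = 48.5 → q' = 9.375.
Δq = 19.075 − 9.375 = 9.7; the wedge equals the tax, 48.5.
DWL = ½ × 9.7 × 48.5 = 235.225.

235.225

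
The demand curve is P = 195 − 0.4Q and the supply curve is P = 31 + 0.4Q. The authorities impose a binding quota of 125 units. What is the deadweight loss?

Competitive equilibrium: 195 − 0.4Q = 31 + 0.4Q → Q* = 205, P* = 113.
At Q = 125: demand price = 195 − 0.4·125 = 145; supply price = 31 + 0.4·125 = 81.
ΔQ = 205 − 125 = 80; wedge = 145 − 81 = 64.
Deadweight loss = ½ × 80 × 64 = 2560.

2560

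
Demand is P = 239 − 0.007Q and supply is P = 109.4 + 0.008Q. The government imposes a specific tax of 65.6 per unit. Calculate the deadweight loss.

Competitive equilibrium: 239 − 0.007Q = 109.4 + 0.008Q → Q* = 8640, P* = 178.52.
With the tax, the buyer price exceeds the seller price by 65.6: (239 − 0.007Q) − (109.4 + 0.008Q) = 65.6 → Q' = 4266.6667.
ΔQ = 8640 − 4266.6667 = 4373.3333; the wedge equals the tax, 65.6.
Welfare loss = ½ × 4373.3333 × 65.6 = 143445.33.

143445.33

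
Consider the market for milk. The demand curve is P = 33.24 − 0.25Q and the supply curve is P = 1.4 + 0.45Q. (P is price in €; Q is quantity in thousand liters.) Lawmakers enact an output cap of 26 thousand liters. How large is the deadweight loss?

Competitive equilibrium: 33.24 − 0.25Q = 1.4 + 0.45Q → Q* = 45.4857, P* = 21.8686.
At Q = 26: demand price = 33.24 − 0.25·26 = 26.74; supply price = 1.4 + 0.45·26 = 13.1.
ΔQ = 45.4857 − 26 = 19.4857; wedge = 26.74 − 13.1 = 13.64.
DWL = ½ × 19.4857 × 13.64 = €132.89 thousand.

€132.89 thousand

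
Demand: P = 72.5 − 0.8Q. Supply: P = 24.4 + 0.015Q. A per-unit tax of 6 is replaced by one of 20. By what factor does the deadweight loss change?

Competitive equilibrium: 72.5 − 0.8Q = 24.4 + 0.015Q → Q* = 59.0184, P* = 25.2853.
For a per-unit tax t: ΔQ = t/0.815, so DWL = ½·t·(t/0.815) = t²/1.63.
At t = 6: DWL = 22.086. At t = 20: DWL = 245.399.
Ratio = (20/6)² = 11.111.

11.111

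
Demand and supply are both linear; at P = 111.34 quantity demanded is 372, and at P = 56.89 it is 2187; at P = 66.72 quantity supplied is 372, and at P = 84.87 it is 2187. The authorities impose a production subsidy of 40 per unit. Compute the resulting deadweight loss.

Demand slope = (56.89 − 111.34)/(2187 − 372) = −0.03, so P = 122.5 − 0.03Q.
Supply slope = (84.87 − 66.72)/(2187 − 372) = 0.01, so P = 63 + 0.01Q.
Competitive equilibrium: 122.5 − 0.03Q = 63 + 0.01Q → Q* = 1487.5, P* = 77.875.
The subsidy lowers effective supply by 40: P = 23 + 0.01Q.
New quantity: 122.5 − 0.03Q = 23 + 0.01Q → Q' = 2487.5.
Overproduction ΔQ = 2487.5 − 1487.5 = 1000; wedge = subsidy = 40.
DWL = ½ × 1000 × 40 = 20000.

20000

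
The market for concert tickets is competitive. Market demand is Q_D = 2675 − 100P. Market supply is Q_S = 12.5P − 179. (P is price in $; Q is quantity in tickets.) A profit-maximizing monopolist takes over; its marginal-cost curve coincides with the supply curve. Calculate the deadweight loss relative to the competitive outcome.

$8.58

In inverse form: demand P = 26.75 − 0.01Q, supply P = 14.32 + 0.08Q.
Competitive equilibrium: 26.75 − 0.01Q = 14.32 + 0.08Q → Q* = 138.1111, P* = 25.3689.
Marginal revenue: MR = 26.75 − 0.02Q. Set MR = MC: 26.75 − 0.02Q = 14.32 + 0.08Q → Q_m = 124.3.
Price P_m = 26.75 − 0.01·124.3 = 25.507; MC(Q_m) = 14.32 + 0.08·124.3 = 24.264.
Competitive Q* = 138.1111, so ΔQ = 13.8111; wedge = 25.507 − 24.264 = 1.243.
Welfare loss = ½ × 13.8111 × 1.243 = $8.58.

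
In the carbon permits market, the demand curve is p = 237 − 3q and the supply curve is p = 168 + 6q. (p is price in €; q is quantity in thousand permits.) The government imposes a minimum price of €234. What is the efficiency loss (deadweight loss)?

€200 thousand

Competitive equilibrium: 237 − 3q = 168 + 6q → q* = 7.6667, p* = 214.
At the floor p = 234, quantity demanded = (237 − 234)/3 = 1.
Sellers' marginal cost at q' = 1: 168 + 6·1 = 174.
Δq = 7.6667 − 1 = 6.6667; wedge = 234 − 174 = 60.
The triangle = ½ × 6.6667 × 60 = €200 thousand.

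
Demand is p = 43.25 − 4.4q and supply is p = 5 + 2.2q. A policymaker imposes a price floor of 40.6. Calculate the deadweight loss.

89

Competitive equilibrium: 43.25 − 4.4q = 5 + 2.2q → q* = 5.7955, p* = 17.75.
At the floor p = 40.6, quantity demanded = (43.25 − 40.6)/4.4 = 0.6023.
Sellers' marginal cost at q' = 0.6023: 5 + 2.2·0.6023 = 6.3251.
Δq = 5.7955 − 0.6023 = 5.1932; wedge = 40.6 − 6.3251 = 34.2749.
The triangle = ½ × 5.1932 × 34.2749 = 89.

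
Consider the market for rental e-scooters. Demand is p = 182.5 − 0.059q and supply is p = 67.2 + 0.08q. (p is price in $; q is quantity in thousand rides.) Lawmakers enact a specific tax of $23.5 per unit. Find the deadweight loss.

Competitive equilibrium: 182.5 − 0.059q = 67.2 + 0.08q → q* = 829.4964, p* = 133.5597.
With the tax, the buyer price exceeds the seller price by 23.5: (182.5 − 0.059q) − (67.2 + 0.08q) = 23.5 → q' = 660.4317.
Δq = 829.4964 − 660.4317 = 169.0647; the wedge equals the tax, 23.5.
Deadweight loss = ½ × 169.0647 × 23.5 = $1986.51 thousand.

$1986.51 thousand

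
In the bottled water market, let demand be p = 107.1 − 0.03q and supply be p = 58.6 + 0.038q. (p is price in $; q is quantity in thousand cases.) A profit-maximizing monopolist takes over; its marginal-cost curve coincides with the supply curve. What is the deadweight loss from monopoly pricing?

$1620.82 thousand

Competitive equilibrium: 107.1 − 0.03q = 58.6 + 0.038q → q* = 713.23529, p* = 85.70294.
Marginal revenue: MR = 107.1 − 0.06q. Set MR = MC: 107.1 − 0.06q = 58.6 + 0.038q → q_m = 494.89796.
Price p_m = 107.1 − 0.03·494.89796 = 92.25306; MC(q_m) = 58.6 + 0.038·494.89796 = 77.40612.
Competitive q* = 713.23529, so Δq = 218.33733; wedge = 92.25306 − 77.40612 = 14.84694.
The triangle = ½ × 218.33733 × 14.84694 = $1620.82 thousand.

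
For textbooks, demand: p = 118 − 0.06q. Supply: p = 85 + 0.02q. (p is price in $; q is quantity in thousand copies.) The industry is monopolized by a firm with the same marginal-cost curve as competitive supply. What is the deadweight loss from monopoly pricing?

Competitive equilibrium: 118 − 0.06q = 85 + 0.02q → q* = 412.5, p* = 93.25.
Marginal revenue: MR = 118 − 0.12q. Set MR = MC: 118 − 0.12q = 85 + 0.02q → q_m = 235.71429.
Price p_m = 118 − 0.06·235.71429 = 103.85714; MC(q_m) = 85 + 0.02·235.71429 = 89.71429.
Competitive q* = 412.5, so Δq = 176.78571; wedge = 103.85714 − 89.71429 = 14.14285.
Deadweight loss = ½ × 176.78571 × 14.14285 = $1250.13 thousand.

$1250.13 thousand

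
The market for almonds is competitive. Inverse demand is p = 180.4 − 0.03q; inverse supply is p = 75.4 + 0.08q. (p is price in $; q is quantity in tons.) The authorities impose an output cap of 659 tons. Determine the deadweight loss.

Competitive equilibrium: 180.4 − 0.03q = 75.4 + 0.08q → q* = 954.5455, p* = 151.7636.
At q = 659: demand price = 180.4 − 0.03·659 = 160.63; supply price = 75.4 + 0.08·659 = 128.12.
Δq = 954.5455 − 659 = 295.5455; wedge = 160.63 − 128.12 = 32.51.
The triangle = ½ × 295.5455 × 32.51 = $4804.09.

$4804.09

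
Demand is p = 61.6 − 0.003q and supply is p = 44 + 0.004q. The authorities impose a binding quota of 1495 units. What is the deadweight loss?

Competitive equilibrium: 61.6 − 0.003q = 44 + 0.004q → q* = 2514.2857, p* = 54.0571.
At q = 1495: demand price = 61.6 − 0.003·1495 = 57.115; supply price = 44 + 0.004·1495 = 49.98.
Δq = 2514.2857 − 1495 = 1019.2857; wedge = 57.115 − 49.98 = 7.135.
The triangle = ½ × 1019.2857 × 7.135 = 3636.30.

3636.30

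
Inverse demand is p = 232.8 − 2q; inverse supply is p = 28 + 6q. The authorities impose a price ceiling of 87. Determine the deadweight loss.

Competitive equilibrium: 232.8 − 2q = 28 + 6q → q* = 25.6, p* = 181.6.
At the ceiling p = 87, quantity supplied = (87 − 28)/6 = 9.8333.
Willingness to pay at q' = 9.8333: 232.8 − 2·9.8333 = 213.1334.
Δq = 25.6 − 9.8333 = 15.7667; wedge = 213.1334 − 87 = 126.1334.
Welfare loss = ½ × 15.7667 × 126.1334 = 994.35.

994.35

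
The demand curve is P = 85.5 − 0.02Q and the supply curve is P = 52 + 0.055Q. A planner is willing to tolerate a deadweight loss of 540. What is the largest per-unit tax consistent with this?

Competitive equilibrium: 85.5 − 0.02Q = 52 + 0.055Q → Q* = 446.6667, P* = 76.5667.
A tax t gives ΔQ = t/0.075 and wedge t, so DWL = t²/0.15.
t²/0.15 = 540 → t² = 81 → t = 9.

9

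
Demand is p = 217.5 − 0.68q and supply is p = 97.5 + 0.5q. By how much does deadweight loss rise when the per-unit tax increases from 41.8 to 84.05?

Competitive equilibrium: 217.5 − 0.68q = 97.5 + 0.5q → q* = 101.6949, p* = 148.3475.
For a per-unit tax t: Δq = t/1.18, so DWL = ½·t·(t/1.18) = t²/2.36.
At t = 41.8: DWL = 740.35593. At t = 84.05: DWL = 2993.39089.
Increase = 2993.39089 − 740.35593 = 2253.03.

2253.03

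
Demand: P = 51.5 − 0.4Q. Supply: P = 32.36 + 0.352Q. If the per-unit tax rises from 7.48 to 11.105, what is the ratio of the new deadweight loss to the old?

2.204

Competitive equilibrium: 51.5 − 0.4Q = 32.36 + 0.352Q → Q* = 25.4521, P* = 41.3191.
For a per-unit tax t: ΔQ = t/0.752, so DWL = ½·t·(t/0.752) = t²/1.504.
At t = 7.48: DWL = 37.201. At t = 11.105: DWL = 81.995.
Ratio = (11.105/7.48)² = 2.204.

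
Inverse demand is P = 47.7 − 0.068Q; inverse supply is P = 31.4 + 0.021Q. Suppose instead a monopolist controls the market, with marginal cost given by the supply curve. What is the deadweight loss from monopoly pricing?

280.01

Competitive equilibrium: 47.7 − 0.068Q = 31.4 + 0.021Q → Q* = 183.1461, P* = 35.2461.
Marginal revenue: MR = 47.7 − 0.136Q. Set MR = MC: 47.7 − 0.136Q = 31.4 + 0.021Q → Q_m = 103.8217.
Price P_m = 47.7 − 0.068·103.8217 = 40.6401; MC(Q_m) = 31.4 + 0.021·103.8217 = 33.5803.
Competitive Q* = 183.1461, so ΔQ = 79.3244; wedge = 40.6401 − 33.5803 = 7.0598.
The triangle = ½ × 79.3244 × 7.0598 = 280.01.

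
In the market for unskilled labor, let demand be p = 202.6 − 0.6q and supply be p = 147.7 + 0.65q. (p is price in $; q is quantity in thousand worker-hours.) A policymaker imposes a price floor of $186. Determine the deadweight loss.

$165.11 thousand

Competitive equilibrium: 202.6 − 0.6q = 147.7 + 0.65q → q* = 43.92, p* = 176.248.
At the floor p = 186, quantity demanded = (202.6 − 186)/0.6 = 27.6667.
Sellers' marginal cost at q' = 27.6667: 147.7 + 0.65·27.6667 = 165.6834.
Δq = 43.92 − 27.6667 = 16.2533; wedge = 186 − 165.6834 = 20.3166.
Deadweight loss = ½ × 16.2533 × 20.3166 = $165.11 thousand.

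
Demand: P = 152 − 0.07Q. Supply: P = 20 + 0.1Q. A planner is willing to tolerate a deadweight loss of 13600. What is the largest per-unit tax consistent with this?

68

Competitive equilibrium: 152 − 0.07Q = 20 + 0.1Q → Q* = 776.4706, P* = 97.6471.
A tax t gives ΔQ = t/0.17 and wedge t, so DWL = t²/0.34.
t²/0.34 = 13600 → t² = 4624 → t = 68.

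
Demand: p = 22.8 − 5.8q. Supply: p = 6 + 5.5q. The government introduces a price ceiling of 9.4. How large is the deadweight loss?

4.26

Competitive equilibrium: 22.8 − 5.8q = 6 + 5.5q → q* = 1.4867, p* = 14.177.
At the ceiling p = 9.4, quantity supplied = (9.4 − 6)/5.5 = 0.6182.
Willingness to pay at q' = 0.6182: 22.8 − 5.8·0.6182 = 19.2144.
Δq = 1.4867 − 0.6182 = 0.8685; wedge = 19.2144 − 9.4 = 9.8144.
Welfare loss = ½ × 0.8685 × 9.8144 = 4.26.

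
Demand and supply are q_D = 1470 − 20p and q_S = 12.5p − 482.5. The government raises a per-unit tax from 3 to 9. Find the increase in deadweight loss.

In inverse form: demand p = 73.5 − 0.05q, supply p = 38.6 + 0.08q.
Competitive equilibrium: 73.5 − 0.05q = 38.6 + 0.08q → q* = 268.4615, p* = 60.0769.
For a per-unit tax t: Δq = t/0.13, so DWL = ½·t·(t/0.13) = t²/0.26.
At t = 3: DWL = 34.615. At t = 9: DWL = 311.538.
Increase = 311.538 − 34.615 = 276.92.

276.92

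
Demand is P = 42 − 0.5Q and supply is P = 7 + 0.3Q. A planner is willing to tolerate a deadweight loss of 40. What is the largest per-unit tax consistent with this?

Competitive equilibrium: 42 − 0.5Q = 7 + 0.3Q → Q* = 43.75, P* = 20.125.
A tax t gives ΔQ = t/0.8 and wedge t, so DWL = t²/1.6.
t²/1.6 = 40 → t² = 64 → t = 8.

8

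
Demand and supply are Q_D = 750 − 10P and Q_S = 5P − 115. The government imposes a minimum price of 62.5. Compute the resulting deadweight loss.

350.42

In inverse form: demand P = 75 − 0.1Q, supply P = 23 + 0.2Q.
Competitive equilibrium: 75 − 0.1Q = 23 + 0.2Q → Q* = 173.3333, P* = 57.6667.
At the floor P = 62.5, quantity demanded = (75 − 62.5)/0.1 = 125.
Sellers' marginal cost at Q' = 125: 23 + 0.2·125 = 48.
ΔQ = 173.3333 − 125 = 48.3333; wedge = 62.5 − 48 = 14.5.
The triangle = ½ × 48.3333 × 14.5 = 350.42.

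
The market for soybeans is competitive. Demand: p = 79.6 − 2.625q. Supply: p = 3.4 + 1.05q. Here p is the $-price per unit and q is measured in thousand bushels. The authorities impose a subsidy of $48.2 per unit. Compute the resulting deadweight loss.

$316.09 thousand

Competitive equilibrium: 79.6 − 2.625q = 3.4 + 1.05q → q* = 20.7347, p* = 25.1714.
The subsidy lowers effective supply by 48.2: p = 1.05q − 44.8.
New quantity: 79.6 − 2.625q = 1.05q − 44.8 → q' = 33.8503.
Overproduction Δq = 33.8503 − 20.7347 = 13.1156; wedge = subsidy = 48.2.
Deadweight loss = ½ × 13.1156 × 48.2 = $316.09 thousand.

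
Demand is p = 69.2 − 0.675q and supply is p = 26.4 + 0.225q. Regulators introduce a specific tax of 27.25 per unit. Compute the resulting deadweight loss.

Competitive equilibrium: 69.2 − 0.675q = 26.4 + 0.225q → q* = 47.55556, p* = 37.1.
With the tax, the buyer price exceeds the seller price by 27.25: (69.2 − 0.675q) − (26.4 + 0.225q) = 27.25 → q' = 17.27778.
Δq = 47.55556 − 17.27778 = 30.27778; the wedge equals the tax, 27.25.
The triangle = ½ × 30.27778 × 27.25 = 412.53.

412.53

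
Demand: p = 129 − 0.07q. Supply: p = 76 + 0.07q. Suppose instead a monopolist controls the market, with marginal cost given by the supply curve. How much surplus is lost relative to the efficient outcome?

Competitive equilibrium: 129 − 0.07q = 76 + 0.07q → q* = 378.5714, p* = 102.5.
Marginal revenue: MR = 129 − 0.14q. Set MR = MC: 129 − 0.14q = 76 + 0.07q → q_m = 252.381.
Price p_m = 129 − 0.07·252.381 = 111.3333; MC(q_m) = 76 + 0.07·252.381 = 93.6667.
Competitive q* = 378.5714, so Δq = 126.1904; wedge = 111.3333 − 93.6667 = 17.6666.
DWL = ½ × 126.1904 × 17.6666 = 1114.68.

1114.68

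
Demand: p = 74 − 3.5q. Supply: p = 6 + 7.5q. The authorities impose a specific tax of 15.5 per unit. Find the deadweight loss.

10.92

Competitive equilibrium: 74 − 3.5q = 6 + 7.5q → q* = 6.1818, p* = 52.3636.
With the tax, the buyer price exceeds the seller price by 15.5: (74 − 3.5q) − (6 + 7.5q) = 15.5 → q' = 4.7727.
Δq = 6.1818 − 4.7727 = 1.4091; the wedge equals the tax, 15.5.
Welfare loss = ½ × 1.4091 × 15.5 = 10.92.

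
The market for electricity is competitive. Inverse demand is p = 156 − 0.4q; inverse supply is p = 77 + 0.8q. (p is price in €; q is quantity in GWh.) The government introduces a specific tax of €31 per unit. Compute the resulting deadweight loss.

Competitive equilibrium: 156 − 0.4q = 77 + 0.8q → q* = 65.8333, p* = 129.6667.
With the tax, the buyer price exceeds the seller price by 31: (156 − 0.4q) − (77 + 0.8q) = 31 → q' = 40.
Δq = 65.8333 − 40 = 25.8333; the wedge equals the tax, 31.
The triangle = ½ × 25.8333 × 31 = €400.42.

€400.42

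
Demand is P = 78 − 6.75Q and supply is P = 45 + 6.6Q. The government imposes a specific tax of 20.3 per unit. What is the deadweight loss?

15.43

Competitive equilibrium: 78 − 6.75Q = 45 + 6.6Q → Q* = 2.4719, P* = 61.3146.
With the tax, the buyer price exceeds the seller price by 20.3: (78 − 6.75Q) − (45 + 6.6Q) = 20.3 → Q' = 0.9513.
ΔQ = 2.4719 − 0.9513 = 1.5206; the wedge equals the tax, 20.3.
DWL = ½ × 1.5206 × 20.3 = 15.43.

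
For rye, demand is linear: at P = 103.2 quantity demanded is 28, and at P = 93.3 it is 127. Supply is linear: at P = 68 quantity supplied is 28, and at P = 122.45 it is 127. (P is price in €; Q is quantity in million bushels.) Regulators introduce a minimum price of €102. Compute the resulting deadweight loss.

€577.51 million

Demand slope = (93.3 − 103.2)/(127 − 28) = −0.1, so P = 106 − 0.1Q.
Supply slope = (122.45 − 68)/(127 − 28) = 0.55, so P = 52.6 + 0.55Q.
Competitive equilibrium: 106 − 0.1Q = 52.6 + 0.55Q → Q* = 82.1538, P* = 97.7846.
At the floor P = 102, quantity demanded = (106 − 102)/0.1 = 40.
Sellers' marginal cost at Q' = 40: 52.6 + 0.55·40 = 74.6.
ΔQ = 82.1538 − 40 = 42.1538; wedge = 102 − 74.6 = 27.4.
Welfare loss = ½ × 42.1538 × 27.4 = €577.51 million.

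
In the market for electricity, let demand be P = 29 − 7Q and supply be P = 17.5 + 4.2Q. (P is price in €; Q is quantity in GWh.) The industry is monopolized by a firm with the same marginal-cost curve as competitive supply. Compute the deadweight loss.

Competitive equilibrium: 29 − 7Q = 17.5 + 4.2Q → Q* = 1.0268, P* = 21.8125.
Marginal revenue: MR = 29 − 14Q. Set MR = MC: 29 − 14Q = 17.5 + 4.2Q → Q_m = 0.6319.
Price P_m = 29 − 7·0.6319 = 24.5767; MC(Q_m) = 17.5 + 4.2·0.6319 = 20.154.
Competitive Q* = 1.0268, so ΔQ = 0.3949; wedge = 24.5767 − 20.154 = 4.4227.
DWL = ½ × 0.3949 × 4.4227 = €0.87.

€0.87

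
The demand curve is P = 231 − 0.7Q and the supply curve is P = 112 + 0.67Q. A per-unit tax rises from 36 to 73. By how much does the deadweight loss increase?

1471.90

Competitive equilibrium: 231 − 0.7Q = 112 + 0.67Q → Q* = 86.8613, P* = 170.1971.
For a per-unit tax t: ΔQ = t/1.37, so DWL = ½·t·(t/1.37) = t²/2.74.
At t = 36: DWL = 472.993. At t = 73: DWL = 1944.891.
Increase = 1944.891 − 472.993 = 1471.90.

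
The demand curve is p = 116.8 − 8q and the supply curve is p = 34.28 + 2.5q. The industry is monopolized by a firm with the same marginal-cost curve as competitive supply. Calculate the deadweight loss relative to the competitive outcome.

Competitive equilibrium: 116.8 − 8q = 34.28 + 2.5q → q* = 7.859, p* = 53.9276.
Marginal revenue: MR = 116.8 − 16q. Set MR = MC: 116.8 − 16q = 34.28 + 2.5q → q_m = 4.4605.
Price p_m = 116.8 − 8·4.4605 = 81.116; MC(q_m) = 34.28 + 2.5·4.4605 = 45.4313.
Competitive q* = 7.859, so Δq = 3.3985; wedge = 81.116 − 45.4313 = 35.6847.
The triangle = ½ × 3.3985 × 35.6847 = 60.64.

60.64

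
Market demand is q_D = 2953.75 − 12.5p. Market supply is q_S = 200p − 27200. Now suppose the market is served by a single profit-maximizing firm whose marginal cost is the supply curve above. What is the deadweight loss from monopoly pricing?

In inverse form: demand p = 236.3 − 0.08q, supply p = 136 + 0.005q.
Competitive equilibrium: 236.3 − 0.08q = 136 + 0.005q → q* = 1180, p* = 141.9.
Marginal revenue: MR = 236.3 − 0.16q. Set MR = MC: 236.3 − 0.16q = 136 + 0.005q → q_m = 607.8788.
Price p_m = 236.3 − 0.08·607.8788 = 187.6697; MC(q_m) = 136 + 0.005·607.8788 = 139.0394.
Competitive q* = 1180, so Δq = 572.1212; wedge = 187.6697 − 139.0394 = 48.6303.
The triangle = ½ × 572.1212 × 48.6303 = 13911.21.

13911.21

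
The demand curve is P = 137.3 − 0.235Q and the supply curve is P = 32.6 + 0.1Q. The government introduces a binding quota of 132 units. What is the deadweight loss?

Competitive equilibrium: 137.3 − 0.235Q = 32.6 + 0.1Q → Q* = 312.5373, P* = 63.8537.
At Q = 132: demand price = 137.3 − 0.235·132 = 106.28; supply price = 32.6 + 0.1·132 = 45.8.
ΔQ = 312.5373 − 132 = 180.5373; wedge = 106.28 − 45.8 = 60.48.
Welfare loss = ½ × 180.5373 × 60.48 = 5459.45.

5459.45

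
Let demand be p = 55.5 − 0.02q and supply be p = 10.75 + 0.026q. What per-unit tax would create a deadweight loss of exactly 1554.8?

Competitive equilibrium: 55.5 − 0.02q = 10.75 + 0.026q → q* = 972.8261, p* = 36.0435.
A tax t gives Δq = t/0.046 and wedge t, so DWL = t²/0.092.
t²/0.092 = 1554.8 → t² = 143.0416 → t = 11.96.

11.96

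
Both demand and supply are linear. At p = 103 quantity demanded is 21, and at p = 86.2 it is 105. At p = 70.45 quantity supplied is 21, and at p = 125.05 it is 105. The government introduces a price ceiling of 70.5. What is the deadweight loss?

Demand slope = (86.2 − 103)/(105 − 21) = −0.2, so p = 107.2 − 0.2q.
Supply slope = (125.05 − 70.45)/(105 − 21) = 0.65, so p = 56.8 + 0.65q.
Competitive equilibrium: 107.2 − 0.2q = 56.8 + 0.65q → q* = 59.2941, p* = 95.3412.
At the ceiling p = 70.5, quantity supplied = (70.5 − 56.8)/0.65 = 21.0769.
Willingness to pay at q' = 21.0769: 107.2 − 0.2·21.0769 = 102.9846.
Δq = 59.2941 − 21.0769 = 38.2172; wedge = 102.9846 − 70.5 = 32.4846.
DWL = ½ × 38.2172 × 32.4846 = 620.74.

620.74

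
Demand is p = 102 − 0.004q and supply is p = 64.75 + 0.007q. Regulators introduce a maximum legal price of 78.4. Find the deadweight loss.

Competitive equilibrium: 102 − 0.004q = 64.75 + 0.007q → q* = 3386.3636, p* = 88.4545.
At the ceiling p = 78.4, quantity supplied = (78.4 − 64.75)/0.007 = 1950.
Willingness to pay at q' = 1950: 102 − 0.004·1950 = 94.2.
Δq = 3386.3636 − 1950 = 1436.3636; wedge = 94.2 − 78.4 = 15.8.
The triangle = ½ × 1436.3636 × 15.8 = 11347.27.

11347.27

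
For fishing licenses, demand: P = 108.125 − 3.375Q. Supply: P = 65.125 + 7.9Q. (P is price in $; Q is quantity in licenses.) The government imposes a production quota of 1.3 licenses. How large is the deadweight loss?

$35.62

Competitive equilibrium: 108.125 − 3.375Q = 65.125 + 7.9Q → Q* = 3.8137, P* = 95.2536.
At Q = 1.3: demand price = 108.125 − 3.375·1.3 = 103.7375; supply price = 65.125 + 7.9·1.3 = 75.395.
ΔQ = 3.8137 − 1.3 = 2.5137; wedge = 103.7375 − 75.395 = 28.3425.
Deadweight loss = ½ × 2.5137 × 28.3425 = $35.62.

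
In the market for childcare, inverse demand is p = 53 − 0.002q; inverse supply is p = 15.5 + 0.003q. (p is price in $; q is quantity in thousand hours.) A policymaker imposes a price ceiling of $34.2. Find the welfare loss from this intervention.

$4011.11 thousand

Competitive equilibrium: 53 − 0.002q = 15.5 + 0.003q → q* = 7500, p* = 38.
At the ceiling p = 34.2, quantity supplied = (34.2 − 15.5)/0.003 = 6233.33333.
Willingness to pay at q' = 6233.33333: 53 − 0.002·6233.33333 = 40.53333.
Δq = 7500 − 6233.33333 = 1266.66667; wedge = 40.53333 − 34.2 = 6.33333.
The triangle = ½ × 1266.66667 × 6.33333 = $4011.11 thousand.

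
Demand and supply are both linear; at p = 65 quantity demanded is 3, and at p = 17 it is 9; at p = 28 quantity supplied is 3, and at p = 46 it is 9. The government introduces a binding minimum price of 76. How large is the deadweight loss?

123.50

Demand slope = (17 − 65)/(9 − 3) = −8, so p = 89 − 8q.
Supply slope = (46 − 28)/(9 − 3) = 3, so p = 19 + 3q.
Competitive equilibrium: 89 − 8q = 19 + 3q → q* = 6.3636, p* = 38.0909.
At the floor p = 76, quantity demanded = (89 − 76)/8 = 1.625.
Sellers' marginal cost at q' = 1.625: 19 + 3·1.625 = 23.875.
Δq = 6.3636 − 1.625 = 4.7386; wedge = 76 − 23.875 = 52.125.
DWL = ½ × 4.7386 × 52.125 = 123.50.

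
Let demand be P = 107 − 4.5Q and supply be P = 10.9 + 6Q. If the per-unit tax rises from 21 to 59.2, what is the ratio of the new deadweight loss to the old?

7.947

Competitive equilibrium: 107 − 4.5Q = 10.9 + 6Q → Q* = 9.1524, P* = 65.8143.
For a per-unit tax t: ΔQ = t/10.5, so DWL = ½·t·(t/10.5) = t²/21.
At t = 21: DWL = 21. At t = 59.2: DWL = 166.888.
Ratio = (59.2/21)² = 7.947.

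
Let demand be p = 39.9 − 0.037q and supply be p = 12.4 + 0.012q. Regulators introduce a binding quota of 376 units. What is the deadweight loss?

840.55

Competitive equilibrium: 39.9 − 0.037q = 12.4 + 0.012q → q* = 561.2245, p* = 19.1347.
At q = 376: demand price = 39.9 − 0.037·376 = 25.988; supply price = 12.4 + 0.012·376 = 16.912.
Δq = 561.2245 − 376 = 185.2245; wedge = 25.988 − 16.912 = 9.076.
DWL = ½ × 185.2245 × 9.076 = 840.55.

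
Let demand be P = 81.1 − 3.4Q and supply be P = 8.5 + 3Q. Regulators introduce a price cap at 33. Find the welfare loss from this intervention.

32.30

Competitive equilibrium: 81.1 − 3.4Q = 8.5 + 3Q → Q* = 11.3438, P* = 42.5313.
At the ceiling P = 33, quantity supplied = (33 − 8.5)/3 = 8.1667.
Willingness to pay at Q' = 8.1667: 81.1 − 3.4·8.1667 = 53.3332.
ΔQ = 11.3438 − 8.1667 = 3.1771; wedge = 53.3332 − 33 = 20.3332.
Deadweight loss = ½ × 3.1771 × 20.3332 = 32.30.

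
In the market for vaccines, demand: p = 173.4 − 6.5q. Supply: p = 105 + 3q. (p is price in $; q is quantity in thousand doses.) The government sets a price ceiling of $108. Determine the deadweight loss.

$182.59 thousand

Competitive equilibrium: 173.4 − 6.5q = 105 + 3q → q* = 7.2, p* = 126.6.
At the ceiling p = 108, quantity supplied = (108 − 105)/3 = 1.
Willingness to pay at q' = 1: 173.4 − 6.5·1 = 166.9.
Δq = 7.2 − 1 = 6.2; wedge = 166.9 − 108 = 58.9.
DWL = ½ × 6.2 × 58.9 = $182.59 thousand.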